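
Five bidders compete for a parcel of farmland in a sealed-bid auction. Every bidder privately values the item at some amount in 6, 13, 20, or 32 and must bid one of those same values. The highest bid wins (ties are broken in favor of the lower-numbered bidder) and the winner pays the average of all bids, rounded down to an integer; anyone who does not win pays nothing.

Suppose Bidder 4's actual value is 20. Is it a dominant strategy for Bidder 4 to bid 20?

No

Consider the case where Bidder 1 bids 6, Bidder 2 bids 6, Bidder 3 bids 6 and Bidder 5 bids 6.
Truthful bid 20: wins, pays 8, utility 20 - 8 = 12.
Bid 13 instead: wins, pays 7, utility 20 - 7 = 13.
Since 13 > 12, bidding 13 is strictly better here, so truthful bidding is not dominant.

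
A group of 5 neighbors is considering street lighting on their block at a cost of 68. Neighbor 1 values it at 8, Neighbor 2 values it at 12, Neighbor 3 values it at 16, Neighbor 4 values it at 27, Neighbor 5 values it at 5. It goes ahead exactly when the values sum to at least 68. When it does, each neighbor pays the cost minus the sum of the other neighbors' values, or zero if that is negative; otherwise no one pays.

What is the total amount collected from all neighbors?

68

Total value 68 ≥ cost 68, so it is built.
Neighbor 1: others sum to 60; max(0, 68 - 60) = 8.
Neighbor 2: others sum to 56; max(0, 68 - 56) = 12.
Neighbor 3: others sum to 52; max(0, 68 - 52) = 16.
Neighbor 4: others sum to 41; max(0, 68 - 41) = 27.
Neighbor 5: others sum to 63; max(0, 68 - 63) = 5.
Total collected = 8 + 12 + 16 + 27 + 5 = 68.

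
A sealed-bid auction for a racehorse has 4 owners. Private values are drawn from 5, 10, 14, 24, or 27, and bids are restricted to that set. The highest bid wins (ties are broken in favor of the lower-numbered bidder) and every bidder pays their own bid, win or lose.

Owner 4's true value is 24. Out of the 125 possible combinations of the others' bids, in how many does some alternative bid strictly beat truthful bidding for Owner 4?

106

Others bid (5, 5, 5): truth gives 0; bid 10 gives 14 > 0. Violating.
Others bid (5, 5, 10): truth gives 0; bid 14 gives 10 > 0. Violating.
Others bid (5, 5, 24): truth gives -24; bid 27 gives -3 > -24. Violating.
Others bid (5, 5, 27): truth gives -24; bid 5 gives -5 > -24. Violating.
Others bid (5, 5, 14): truth gives 0; no alternative beats it.
Others bid (5, 10, 14): truth gives 0; no alternative beats it.
(Checking all 125 profiles: 106 have a profitable deviation, 19 do not.)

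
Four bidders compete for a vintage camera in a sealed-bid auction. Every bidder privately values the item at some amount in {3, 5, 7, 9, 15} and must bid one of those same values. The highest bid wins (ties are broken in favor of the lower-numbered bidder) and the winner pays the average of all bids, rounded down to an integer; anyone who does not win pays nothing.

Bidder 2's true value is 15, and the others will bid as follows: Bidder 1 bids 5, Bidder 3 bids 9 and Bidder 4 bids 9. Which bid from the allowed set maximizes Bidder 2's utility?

Bid 3: loses, pays 0, utility 0.
Bid 5: loses, pays 0, utility 0.
Bid 7: loses, pays 0, utility 0.
Bid 9: wins, pays 8, utility 15 - 8 = 7.
Bid 15: wins, pays 9, utility 15 - 9 = 6.
The best choice is 9 with utility 7.

9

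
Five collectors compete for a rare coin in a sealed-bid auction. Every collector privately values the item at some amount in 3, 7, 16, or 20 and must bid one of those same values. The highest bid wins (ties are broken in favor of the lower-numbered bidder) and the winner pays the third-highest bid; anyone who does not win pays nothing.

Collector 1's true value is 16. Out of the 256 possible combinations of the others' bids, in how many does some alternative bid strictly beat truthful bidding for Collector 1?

Others bid (3, 3, 3, 20): truth gives 0; bid 20 gives 13 > 0. Violating.
Others bid (3, 3, 7, 20): truth gives 0; bid 20 gives 9 > 0. Violating.
Others bid (3, 3, 20, 3): truth gives 0; bid 20 gives 13 > 0. Violating.
Others bid (3, 3, 20, 7): truth gives 0; bid 20 gives 9 > 0. Violating.
Others bid (3, 3, 3, 3): truth gives 13; no alternative beats it.
Others bid (3, 3, 3, 7): truth gives 13; no alternative beats it.
(Checking all 256 profiles: 32 have a profitable deviation, 224 do not.)

32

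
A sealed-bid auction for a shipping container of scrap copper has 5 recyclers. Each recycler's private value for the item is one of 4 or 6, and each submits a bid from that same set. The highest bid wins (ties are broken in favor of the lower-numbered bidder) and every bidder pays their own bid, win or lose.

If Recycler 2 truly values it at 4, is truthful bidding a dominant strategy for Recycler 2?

Consider the case where Recycler 1 bids 4, Recycler 3 bids 4, Recycler 4 bids 4 and Recycler 5 bids 4.
Truthful bid 4: loses but pays 4, utility -4.
Bid 6 instead: wins, pays 6, utility 4 - 6 = -2.
Since -2 > -4, bidding 6 is strictly better here, so truthful bidding is not dominant.

No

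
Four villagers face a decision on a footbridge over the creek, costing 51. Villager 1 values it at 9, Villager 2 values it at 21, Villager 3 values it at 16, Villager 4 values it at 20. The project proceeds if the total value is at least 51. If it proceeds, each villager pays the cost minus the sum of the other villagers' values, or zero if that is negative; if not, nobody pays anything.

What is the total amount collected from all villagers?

Total value 66 ≥ cost 51, so it is built.
Villager 1: others sum to 57; max(0, 51 - 57) = 0.
Villager 2: others sum to 45; max(0, 51 - 45) = 6.
Villager 3: others sum to 50; max(0, 51 - 50) = 1.
Villager 4: others sum to 46; max(0, 51 - 46) = 5.
Total collected = 0 + 6 + 1 + 5 = 12.

12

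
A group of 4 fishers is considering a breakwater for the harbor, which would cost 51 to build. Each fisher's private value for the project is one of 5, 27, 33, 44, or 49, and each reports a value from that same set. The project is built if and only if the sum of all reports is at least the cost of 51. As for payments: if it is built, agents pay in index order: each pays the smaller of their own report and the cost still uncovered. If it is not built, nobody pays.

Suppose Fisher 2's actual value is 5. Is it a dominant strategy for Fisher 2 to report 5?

Yes

Check each profile of the others' reports and compare truth against every alternative report.
Others report (5, 5, 27): truth gives 0, best alternative gives -22.
Others report (5, 5, 33): truth gives 0, best alternative gives -22.
Others report (5, 5, 44): truth gives 0, best alternative gives -22.
Others report (5, 5, 49): truth gives 0, best alternative gives -22.
Others report (5, 27, 5): truth gives 0, best alternative gives -22.
Others report (5, 27, 27): truth gives 0, best alternative gives -22.
(Remaining 119 profiles checked similarly; truth is weakly best in each.)
In every case the truthful report is at least as good as any alternative, so it is a dominant strategy.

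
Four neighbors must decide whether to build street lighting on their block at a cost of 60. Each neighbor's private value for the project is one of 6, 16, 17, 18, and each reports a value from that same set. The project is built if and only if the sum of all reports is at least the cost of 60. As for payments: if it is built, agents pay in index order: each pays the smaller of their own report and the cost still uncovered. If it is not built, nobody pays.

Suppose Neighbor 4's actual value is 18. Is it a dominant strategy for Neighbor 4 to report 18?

Yes

Check each profile of the others' reports and compare truth against every alternative report.
Others report (18, 18, 18): truth gives 12, best alternative gives 12.
Others report (17, 18, 18): truth gives 11, best alternative gives 11.
Others report (18, 17, 18): truth gives 11, best alternative gives 11.
Others report (18, 18, 17): truth gives 11, best alternative gives 11.
Others report (16, 18, 18): truth gives 10, best alternative gives 10.
Others report (17, 17, 18): truth gives 10, best alternative gives 10.
(Remaining 58 profiles checked similarly; truth is weakly best in each.)
In every case the truthful report is at least as good as any alternative, so it is a dominant strategy.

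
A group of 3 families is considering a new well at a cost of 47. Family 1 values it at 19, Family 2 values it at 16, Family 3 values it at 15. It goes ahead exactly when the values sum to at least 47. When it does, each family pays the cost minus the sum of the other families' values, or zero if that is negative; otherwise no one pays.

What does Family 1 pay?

16

Total value 50 ≥ cost 47, so the project is built.
The other families' values sum to 31.
Cost minus that sum is 47 - 31 = 16.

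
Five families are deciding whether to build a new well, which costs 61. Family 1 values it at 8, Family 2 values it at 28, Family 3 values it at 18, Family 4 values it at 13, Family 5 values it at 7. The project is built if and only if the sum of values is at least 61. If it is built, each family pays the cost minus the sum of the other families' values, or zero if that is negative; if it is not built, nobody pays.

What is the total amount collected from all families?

Total value 74 ≥ cost 61, so it is built.
Family 1: others sum to 66; max(0, 61 - 66) = 0.
Family 2: others sum to 46; max(0, 61 - 46) = 15.
Family 3: others sum to 56; max(0, 61 - 56) = 5.
Family 4: others sum to 61; max(0, 61 - 61) = 0.
Family 5: others sum to 67; max(0, 61 - 67) = 0.
Total collected = 0 + 15 + 5 + 0 + 0 = 20.

20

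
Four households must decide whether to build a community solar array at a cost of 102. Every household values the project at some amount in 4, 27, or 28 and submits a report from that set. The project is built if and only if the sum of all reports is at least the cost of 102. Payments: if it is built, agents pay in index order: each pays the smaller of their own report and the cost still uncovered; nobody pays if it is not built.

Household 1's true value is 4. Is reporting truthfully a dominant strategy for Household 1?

Check each profile of the others' reports and compare truth against every alternative report.
Others report (27, 27, 27): truth gives 0, best alternative gives -23.
Others report (27, 27, 28): truth gives 0, best alternative gives -23.
Others report (27, 28, 27): truth gives 0, best alternative gives -23.
Others report (27, 28, 28): truth gives 0, best alternative gives -23.
Others report (28, 27, 27): truth gives 0, best alternative gives -23.
Others report (28, 27, 28): truth gives 0, best alternative gives -23.
(Remaining 21 profiles checked similarly; truth is weakly best in each.)
In every case the truthful report is at least as good as any alternative, so it is a dominant strategy.

Yes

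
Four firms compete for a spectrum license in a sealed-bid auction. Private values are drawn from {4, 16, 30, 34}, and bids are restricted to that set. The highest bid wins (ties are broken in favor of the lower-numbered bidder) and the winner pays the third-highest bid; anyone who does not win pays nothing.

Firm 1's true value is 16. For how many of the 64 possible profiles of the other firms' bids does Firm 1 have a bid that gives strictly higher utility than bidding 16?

6

Others bid (4, 4, 30): truth gives 0; bid 30 gives 12 > 0. Violating.
Others bid (4, 4, 34): truth gives 0; bid 34 gives 12 > 0. Violating.
Others bid (4, 30, 4): truth gives 0; bid 30 gives 12 > 0. Violating.
Others bid (4, 34, 4): truth gives 0; bid 34 gives 12 > 0. Violating.
Others bid (4, 4, 4): truth gives 12; no alternative beats it.
Others bid (4, 4, 16): truth gives 12; no alternative beats it.
(Checking all 64 profiles: 6 have a profitable deviation, 58 do not.)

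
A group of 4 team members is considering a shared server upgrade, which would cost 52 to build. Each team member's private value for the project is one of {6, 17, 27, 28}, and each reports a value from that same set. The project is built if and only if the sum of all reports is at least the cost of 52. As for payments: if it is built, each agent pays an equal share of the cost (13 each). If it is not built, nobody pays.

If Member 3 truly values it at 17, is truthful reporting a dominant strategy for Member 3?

Consider the case where Member 1 reports 6, Member 2 reports 6 and Member 4 reports 17.
Truthful report 17: project not built, utility 0.
Report 27 instead: project built, pays 13, utility 17 - 13 = 4.
Since 4 > 0, reporting 27 is strictly better here, so truthful reporting is not dominant.

No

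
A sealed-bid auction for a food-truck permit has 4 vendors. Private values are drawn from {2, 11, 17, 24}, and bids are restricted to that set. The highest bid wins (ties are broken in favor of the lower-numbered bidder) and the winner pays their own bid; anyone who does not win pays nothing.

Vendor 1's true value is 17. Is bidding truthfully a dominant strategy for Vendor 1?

Consider the case where Vendor 2 bids 2, Vendor 3 bids 2 and Vendor 4 bids 2.
Truthful bid 17: wins, pays 17, utility 17 - 17 = 0.
Bid 2 instead: wins, pays 2, utility 17 - 2 = 15.
Since 15 > 0, bidding 2 is strictly better here, so truthful bidding is not dominant.

No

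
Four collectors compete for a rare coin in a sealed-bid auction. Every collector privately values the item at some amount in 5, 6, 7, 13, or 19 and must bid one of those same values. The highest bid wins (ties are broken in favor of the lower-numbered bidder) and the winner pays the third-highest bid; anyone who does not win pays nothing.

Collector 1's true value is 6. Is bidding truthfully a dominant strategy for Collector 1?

No

Consider the case where Collector 2 bids 5, Collector 3 bids 5 and Collector 4 bids 7.
Truthful bid 6: loses, pays 0, utility 0.
Bid 7 instead: wins, pays 5, utility 6 - 5 = 1.
Since 1 > 0, bidding 7 is strictly better here, so truthful bidding is not dominant.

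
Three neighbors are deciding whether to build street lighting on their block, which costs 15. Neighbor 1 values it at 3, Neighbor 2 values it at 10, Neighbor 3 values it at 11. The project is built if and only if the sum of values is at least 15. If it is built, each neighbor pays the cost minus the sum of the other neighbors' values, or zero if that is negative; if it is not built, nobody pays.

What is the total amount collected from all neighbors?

Total value 24 ≥ cost 15, so it is built.
Neighbor 1: others sum to 21; max(0, 15 - 21) = 0.
Neighbor 2: others sum to 14; max(0, 15 - 14) = 1.
Neighbor 3: others sum to 13; max(0, 15 - 13) = 2.
Total collected = 0 + 1 + 2 = 3.

3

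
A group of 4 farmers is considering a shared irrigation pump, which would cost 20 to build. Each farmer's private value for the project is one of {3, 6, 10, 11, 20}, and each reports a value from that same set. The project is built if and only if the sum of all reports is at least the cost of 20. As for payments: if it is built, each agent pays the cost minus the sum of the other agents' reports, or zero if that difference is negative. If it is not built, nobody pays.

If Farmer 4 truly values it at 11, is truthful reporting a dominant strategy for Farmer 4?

Check each profile of the others' reports and compare truth against every alternative report.
Others report (3, 3, 20): truth gives 11, best alternative gives 11.
Others report (3, 6, 11): truth gives 11, best alternative gives 11.
Others report (3, 6, 20): truth gives 11, best alternative gives 11.
Others report (3, 10, 10): truth gives 11, best alternative gives 11.
Others report (3, 10, 11): truth gives 11, best alternative gives 11.
Others report (3, 10, 20): truth gives 11, best alternative gives 11.
(Remaining 119 profiles checked similarly; truth is weakly best in each.)
In every case the truthful report is at least as good as any alternative, so it is a dominant strategy.

Yes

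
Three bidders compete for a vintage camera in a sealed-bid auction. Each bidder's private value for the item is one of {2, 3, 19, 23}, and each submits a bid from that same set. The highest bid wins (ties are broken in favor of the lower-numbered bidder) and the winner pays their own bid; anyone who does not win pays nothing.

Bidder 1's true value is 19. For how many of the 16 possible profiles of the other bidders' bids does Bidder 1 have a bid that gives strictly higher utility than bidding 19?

4

Others bid (2, 2): truth gives 0; bid 2 gives 17 > 0. Violating.
Others bid (2, 3): truth gives 0; bid 3 gives 16 > 0. Violating.
Others bid (3, 2): truth gives 0; bid 3 gives 16 > 0. Violating.
Others bid (3, 3): truth gives 0; bid 3 gives 16 > 0. Violating.
Others bid (2, 19): truth gives 0; no alternative beats it.
Others bid (2, 23): truth gives 0; no alternative beats it.
(Checking all 16 profiles: 4 have a profitable deviation, 12 do not.)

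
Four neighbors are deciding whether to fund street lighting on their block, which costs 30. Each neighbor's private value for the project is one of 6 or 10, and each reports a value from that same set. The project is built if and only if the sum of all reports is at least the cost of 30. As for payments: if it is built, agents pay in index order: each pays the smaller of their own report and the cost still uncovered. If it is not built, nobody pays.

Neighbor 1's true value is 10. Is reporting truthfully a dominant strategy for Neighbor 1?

Consider the case where Neighbor 2 reports 6, Neighbor 3 reports 10 and Neighbor 4 reports 10.
Truthful report 10: project built, pays 10, utility 10 - 10 = 0.
Report 6 instead: project built, pays 6, utility 10 - 6 = 4.
Since 4 > 0, reporting 6 is strictly better here, so truthful reporting is not dominant.

No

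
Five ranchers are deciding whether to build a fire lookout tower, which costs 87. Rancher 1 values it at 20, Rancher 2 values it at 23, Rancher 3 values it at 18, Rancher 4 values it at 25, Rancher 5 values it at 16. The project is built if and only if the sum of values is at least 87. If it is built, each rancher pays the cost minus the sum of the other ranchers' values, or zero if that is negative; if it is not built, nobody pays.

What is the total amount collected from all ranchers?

27

Total value 102 ≥ cost 87, so it is built.
Rancher 1: others sum to 82; max(0, 87 - 82) = 5.
Rancher 2: others sum to 79; max(0, 87 - 79) = 8.
Rancher 3: others sum to 84; max(0, 87 - 84) = 3.
Rancher 4: others sum to 77; max(0, 87 - 77) = 10.
Rancher 5: others sum to 86; max(0, 87 - 86) = 1.
Total collected = 5 + 8 + 3 + 10 + 1 = 27.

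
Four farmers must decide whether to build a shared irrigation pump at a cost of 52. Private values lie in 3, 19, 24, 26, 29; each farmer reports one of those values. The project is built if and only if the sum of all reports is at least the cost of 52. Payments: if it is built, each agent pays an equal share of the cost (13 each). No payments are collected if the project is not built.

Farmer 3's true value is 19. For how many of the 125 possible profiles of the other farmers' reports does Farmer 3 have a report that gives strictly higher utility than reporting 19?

Others report (3, 3, 19): truth gives 0; report 29 gives 6 > 0. Violating.
Others report (3, 3, 24): truth gives 0; report 24 gives 6 > 0. Violating.
Others report (3, 3, 26): truth gives 0; report 24 gives 6 > 0. Violating.
Others report (3, 19, 3): truth gives 0; report 29 gives 6 > 0. Violating.
Others report (3, 3, 3): truth gives 0; no alternative beats it.
Others report (3, 3, 29): truth gives 6; no alternative beats it.
(Checking all 125 profiles: 9 have a profitable deviation, 116 do not.)

9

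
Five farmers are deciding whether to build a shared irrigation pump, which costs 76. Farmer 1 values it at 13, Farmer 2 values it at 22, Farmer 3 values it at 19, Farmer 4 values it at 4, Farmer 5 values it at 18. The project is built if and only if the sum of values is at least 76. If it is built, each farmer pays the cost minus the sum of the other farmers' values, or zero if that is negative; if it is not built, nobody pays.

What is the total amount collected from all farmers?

Total value 76 ≥ cost 76, so it is built.
Farmer 1: others sum to 63; max(0, 76 - 63) = 13.
Farmer 2: others sum to 54; max(0, 76 - 54) = 22.
Farmer 3: others sum to 57; max(0, 76 - 57) = 19.
Farmer 4: others sum to 72; max(0, 76 - 72) = 4.
Farmer 5: others sum to 58; max(0, 76 - 58) = 18.
Total collected = 13 + 22 + 19 + 4 + 18 = 76.

76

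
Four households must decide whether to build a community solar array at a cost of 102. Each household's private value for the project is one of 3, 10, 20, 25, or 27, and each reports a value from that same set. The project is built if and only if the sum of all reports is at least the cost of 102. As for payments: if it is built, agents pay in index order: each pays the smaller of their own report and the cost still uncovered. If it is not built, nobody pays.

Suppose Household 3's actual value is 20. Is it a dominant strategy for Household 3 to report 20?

Check each profile of the others' reports and compare truth against every alternative report.
Others report (3, 3, 3): truth gives 0, best alternative gives 0.
Others report (3, 3, 10): truth gives 0, best alternative gives 0.
Others report (3, 3, 20): truth gives 0, best alternative gives 0.
Others report (3, 3, 25): truth gives 0, best alternative gives 0.
Others report (3, 3, 27): truth gives 0, best alternative gives 0.
Others report (3, 10, 3): truth gives 0, best alternative gives 0.
(Remaining 119 profiles checked similarly; truth is weakly best in each.)
In every case the truthful report is at least as good as any alternative, so it is a dominant strategy.

Yes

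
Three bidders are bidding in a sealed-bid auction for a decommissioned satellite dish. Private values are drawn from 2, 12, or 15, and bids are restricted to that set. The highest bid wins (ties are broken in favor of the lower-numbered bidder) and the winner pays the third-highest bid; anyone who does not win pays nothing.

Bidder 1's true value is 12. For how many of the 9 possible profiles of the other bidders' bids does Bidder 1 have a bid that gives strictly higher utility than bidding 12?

Others bid (2, 15): truth gives 0; bid 15 gives 10 > 0. Violating.
Others bid (15, 2): truth gives 0; bid 15 gives 10 > 0. Violating.
Others bid (2, 2): truth gives 10; no alternative beats it.
Others bid (2, 12): truth gives 10; no alternative beats it.
(Checking all 9 profiles: 2 have a profitable deviation, 7 do not.)

2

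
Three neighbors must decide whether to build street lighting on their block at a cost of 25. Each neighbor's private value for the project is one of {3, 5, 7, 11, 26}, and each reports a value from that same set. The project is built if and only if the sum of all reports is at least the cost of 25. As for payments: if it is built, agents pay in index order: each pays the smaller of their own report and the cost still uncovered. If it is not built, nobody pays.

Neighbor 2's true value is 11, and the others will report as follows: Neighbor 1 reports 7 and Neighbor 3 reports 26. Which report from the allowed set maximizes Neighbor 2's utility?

3

Report 3: project built, pays 3, utility 11 - 3 = 8.
Report 5: project built, pays 5, utility 11 - 5 = 6.
Report 7: project built, pays 7, utility 11 - 7 = 4.
Report 11: project built, pays 11, utility 11 - 11 = 0.
Report 26: project built, pays 18, utility 11 - 18 = -7.
The best choice is 3 with utility 8.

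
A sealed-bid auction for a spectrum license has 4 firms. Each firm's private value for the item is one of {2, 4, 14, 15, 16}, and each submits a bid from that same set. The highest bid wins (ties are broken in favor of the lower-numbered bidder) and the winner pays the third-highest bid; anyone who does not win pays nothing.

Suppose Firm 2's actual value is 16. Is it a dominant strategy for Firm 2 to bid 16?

Yes

Check each profile of the others' bids and compare truth against every alternative bid.
Others bid (2, 2, 16): truth gives 14, best alternative gives 0.
Others bid (2, 16, 2): truth gives 14, best alternative gives 0.
Others bid (15, 2, 2): truth gives 14, best alternative gives 0.
Others bid (2, 4, 16): truth gives 12, best alternative gives 0.
Others bid (2, 16, 4): truth gives 12, best alternative gives 0.
Others bid (4, 2, 16): truth gives 12, best alternative gives 0.
(Remaining 119 profiles checked similarly; truth is weakly best in each.)
In every case the truthful bid is at least as good as any alternative, so it is a dominant strategy.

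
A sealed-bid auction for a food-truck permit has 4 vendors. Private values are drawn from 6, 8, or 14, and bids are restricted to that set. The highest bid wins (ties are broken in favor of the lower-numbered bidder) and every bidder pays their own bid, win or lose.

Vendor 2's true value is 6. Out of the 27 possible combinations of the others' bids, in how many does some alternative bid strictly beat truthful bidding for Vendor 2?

Others bid (6, 6, 6): truth gives -6; bid 8 gives -2 > -6. Violating.
Others bid (6, 6, 8): truth gives -6; bid 8 gives -2 > -6. Violating.
Others bid (6, 8, 6): truth gives -6; bid 8 gives -2 > -6. Violating.
Others bid (6, 8, 8): truth gives -6; bid 8 gives -2 > -6. Violating.
Others bid (6, 6, 14): truth gives -6; no alternative beats it.
Others bid (6, 8, 14): truth gives -6; no alternative beats it.
(Checking all 27 profiles: 4 have a profitable deviation, 23 do not.)

4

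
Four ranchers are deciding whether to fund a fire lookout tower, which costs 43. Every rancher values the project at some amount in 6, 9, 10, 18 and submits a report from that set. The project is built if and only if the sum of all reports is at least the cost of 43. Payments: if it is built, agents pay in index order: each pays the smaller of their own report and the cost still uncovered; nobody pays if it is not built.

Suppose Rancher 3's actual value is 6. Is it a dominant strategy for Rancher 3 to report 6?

Check each profile of the others' reports and compare truth against every alternative report.
Others report (6, 10, 18): truth gives 0, best alternative gives -3.
Others report (6, 18, 10): truth gives 0, best alternative gives -3.
Others report (6, 18, 18): truth gives 0, best alternative gives -3.
Others report (9, 9, 18): truth gives 0, best alternative gives -3.
Others report (9, 10, 18): truth gives 0, best alternative gives -3.
Others report (9, 18, 9): truth gives 0, best alternative gives -3.
(Remaining 58 profiles checked similarly; truth is weakly best in each.)
In every case the truthful report is at least as good as any alternative, so it is a dominant strategy.

Yes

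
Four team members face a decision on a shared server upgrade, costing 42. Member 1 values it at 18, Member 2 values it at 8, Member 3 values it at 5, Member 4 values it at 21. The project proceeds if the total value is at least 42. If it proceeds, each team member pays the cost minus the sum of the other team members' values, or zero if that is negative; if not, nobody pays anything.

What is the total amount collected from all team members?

Total value 52 ≥ cost 42, so it is built.
Member 1: others sum to 34; max(0, 42 - 34) = 8.
Member 2: others sum to 44; max(0, 42 - 44) = 0.
Member 3: others sum to 47; max(0, 42 - 47) = 0.
Member 4: others sum to 31; max(0, 42 - 31) = 11.
Total collected = 8 + 0 + 0 + 11 = 19.

19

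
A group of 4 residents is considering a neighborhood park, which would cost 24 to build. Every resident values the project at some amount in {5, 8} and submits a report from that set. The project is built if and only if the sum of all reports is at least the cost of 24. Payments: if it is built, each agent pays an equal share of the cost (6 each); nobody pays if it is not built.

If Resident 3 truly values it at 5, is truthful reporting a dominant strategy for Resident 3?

Check each profile of the others' reports and compare truth against every alternative report.
Others report (5, 5, 8): truth gives 0, best alternative gives -1.
Others report (5, 8, 5): truth gives 0, best alternative gives -1.
Others report (8, 5, 5): truth gives 0, best alternative gives -1.
Others report (5, 8, 8): truth gives -1, best alternative gives -1.
Others report (8, 5, 8): truth gives -1, best alternative gives -1.
Others report (8, 8, 5): truth gives -1, best alternative gives -1.
(Remaining 2 profiles checked similarly; truth is weakly best in each.)
In every case the truthful report is at least as good as any alternative, so it is a dominant strategy.

Yes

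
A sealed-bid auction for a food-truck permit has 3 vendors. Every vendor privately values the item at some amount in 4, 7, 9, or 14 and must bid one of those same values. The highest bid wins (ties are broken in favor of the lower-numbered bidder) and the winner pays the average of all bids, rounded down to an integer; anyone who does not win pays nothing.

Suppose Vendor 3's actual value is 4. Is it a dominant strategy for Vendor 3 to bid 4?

Yes

Check each profile of the others' bids and compare truth against every alternative bid.
Others bid (4, 4): truth gives 0, best alternative gives -1.
Others bid (4, 7): truth gives 0, best alternative gives 0.
Others bid (4, 9): truth gives 0, best alternative gives 0.
Others bid (4, 14): truth gives 0, best alternative gives 0.
Others bid (7, 4): truth gives 0, best alternative gives 0.
Others bid (7, 7): truth gives 0, best alternative gives 0.
(Remaining 10 profiles checked similarly; truth is weakly best in each.)
In every case the truthful bid is at least as good as any alternative, so it is a dominant strategy.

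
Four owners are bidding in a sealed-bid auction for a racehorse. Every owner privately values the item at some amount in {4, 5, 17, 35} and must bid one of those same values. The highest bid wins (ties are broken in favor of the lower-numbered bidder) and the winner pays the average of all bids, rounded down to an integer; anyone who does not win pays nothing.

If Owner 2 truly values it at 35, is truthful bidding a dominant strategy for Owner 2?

No

Consider the case where Owner 1 bids 4, Owner 3 bids 4 and Owner 4 bids 4.
Truthful bid 35: wins, pays 11, utility 35 - 11 = 24.
Bid 5 instead: wins, pays 4, utility 35 - 4 = 31.
Since 31 > 24, bidding 5 is strictly better here, so truthful bidding is not dominant.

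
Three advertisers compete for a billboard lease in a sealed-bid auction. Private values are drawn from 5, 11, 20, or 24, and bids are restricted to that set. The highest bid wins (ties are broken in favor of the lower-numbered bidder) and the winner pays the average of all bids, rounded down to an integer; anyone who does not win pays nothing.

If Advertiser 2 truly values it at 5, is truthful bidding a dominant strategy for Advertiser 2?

Yes

Check each profile of the others' bids and compare truth against every alternative bid.
Others bid (5, 11): truth gives 0, best alternative gives -4.
Others bid (5, 5): truth gives 0, best alternative gives -2.
Others bid (5, 20): truth gives 0, best alternative gives 0.
Others bid (5, 24): truth gives 0, best alternative gives 0.
Others bid (11, 5): truth gives 0, best alternative gives 0.
Others bid (11, 11): truth gives 0, best alternative gives 0.
(Remaining 10 profiles checked similarly; truth is weakly best in each.)
In every case the truthful bid is at least as good as any alternative, so it is a dominant strategy.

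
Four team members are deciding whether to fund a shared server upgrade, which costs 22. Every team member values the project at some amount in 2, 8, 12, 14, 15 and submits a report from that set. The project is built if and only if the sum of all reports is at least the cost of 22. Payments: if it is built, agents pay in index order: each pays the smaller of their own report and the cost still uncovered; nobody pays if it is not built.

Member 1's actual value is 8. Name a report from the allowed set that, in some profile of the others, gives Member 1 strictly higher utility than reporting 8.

2

Suppose Member 2 reports 2, Member 3 reports 8 and Member 4 reports 12.
Report 8: project built, pays 8, utility 8 - 8 = 0.
Report 2: project built, pays 2, utility 8 - 2 = 6.
So reporting 2 beats truth here (6 > 0).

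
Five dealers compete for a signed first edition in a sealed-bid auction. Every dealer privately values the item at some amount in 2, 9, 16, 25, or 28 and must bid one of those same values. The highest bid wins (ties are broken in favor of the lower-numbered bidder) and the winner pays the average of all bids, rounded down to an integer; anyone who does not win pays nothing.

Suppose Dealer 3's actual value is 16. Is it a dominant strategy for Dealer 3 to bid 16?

No

Consider the case where Dealer 1 bids 2, Dealer 2 bids 2, Dealer 4 bids 2 and Dealer 5 bids 2.
Truthful bid 16: wins, pays 4, utility 16 - 4 = 12.
Bid 9 instead: wins, pays 3, utility 16 - 3 = 13.
Since 13 > 12, bidding 9 is strictly better here, so truthful bidding is not dominant.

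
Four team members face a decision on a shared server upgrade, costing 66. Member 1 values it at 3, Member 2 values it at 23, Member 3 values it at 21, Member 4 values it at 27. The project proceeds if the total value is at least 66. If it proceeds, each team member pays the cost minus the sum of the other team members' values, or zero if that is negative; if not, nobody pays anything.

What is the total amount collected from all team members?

47

Total value 74 ≥ cost 66, so it is built.
Member 1: others sum to 71; max(0, 66 - 71) = 0.
Member 2: others sum to 51; max(0, 66 - 51) = 15.
Member 3: others sum to 53; max(0, 66 - 53) = 13.
Member 4: others sum to 47; max(0, 66 - 47) = 19.
Total collected = 0 + 15 + 13 + 19 = 47.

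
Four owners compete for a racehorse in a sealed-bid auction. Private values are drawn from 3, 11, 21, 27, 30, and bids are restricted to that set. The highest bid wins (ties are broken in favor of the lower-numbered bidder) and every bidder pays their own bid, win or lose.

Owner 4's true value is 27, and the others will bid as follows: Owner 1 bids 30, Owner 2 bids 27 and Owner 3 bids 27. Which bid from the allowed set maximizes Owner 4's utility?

Bid 3: loses but pays 3, utility -3.
Bid 11: loses but pays 11, utility -11.
Bid 21: loses but pays 21, utility -21.
Bid 27: loses but pays 27, utility -27.
Bid 30: loses but pays 30, utility -30.
The best choice is 3 with utility -3.

3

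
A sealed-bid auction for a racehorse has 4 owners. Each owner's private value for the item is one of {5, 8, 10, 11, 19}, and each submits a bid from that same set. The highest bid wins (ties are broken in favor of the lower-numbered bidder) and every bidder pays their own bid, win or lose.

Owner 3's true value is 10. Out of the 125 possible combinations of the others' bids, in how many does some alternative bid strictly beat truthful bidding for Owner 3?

115

Others bid (5, 5, 5): truth gives 0; bid 8 gives 2 > 0. Violating.
Others bid (5, 5, 8): truth gives 0; bid 8 gives 2 > 0. Violating.
Others bid (5, 5, 11): truth gives -10; bid 11 gives -1 > -10. Violating.
Others bid (5, 5, 19): truth gives -10; bid 5 gives -5 > -10. Violating.
Others bid (5, 5, 10): truth gives 0; no alternative beats it.
Others bid (5, 8, 5): truth gives 0; no alternative beats it.
(Checking all 125 profiles: 115 have a profitable deviation, 10 do not.)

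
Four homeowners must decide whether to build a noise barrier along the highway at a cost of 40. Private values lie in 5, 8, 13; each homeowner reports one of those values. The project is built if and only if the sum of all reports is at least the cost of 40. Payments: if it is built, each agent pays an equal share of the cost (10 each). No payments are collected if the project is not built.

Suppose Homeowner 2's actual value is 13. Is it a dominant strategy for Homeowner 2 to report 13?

Check each profile of the others' reports and compare truth against every alternative report.
Others report (5, 13, 13): truth gives 3, best alternative gives 0.
Others report (8, 8, 13): truth gives 3, best alternative gives 0.
Others report (8, 13, 8): truth gives 3, best alternative gives 0.
Others report (13, 5, 13): truth gives 3, best alternative gives 0.
Others report (13, 8, 8): truth gives 3, best alternative gives 0.
Others report (13, 13, 5): truth gives 3, best alternative gives 0.
(Remaining 21 profiles checked similarly; truth is weakly best in each.)
In every case the truthful report is at least as good as any alternative, so it is a dominant strategy.

Yes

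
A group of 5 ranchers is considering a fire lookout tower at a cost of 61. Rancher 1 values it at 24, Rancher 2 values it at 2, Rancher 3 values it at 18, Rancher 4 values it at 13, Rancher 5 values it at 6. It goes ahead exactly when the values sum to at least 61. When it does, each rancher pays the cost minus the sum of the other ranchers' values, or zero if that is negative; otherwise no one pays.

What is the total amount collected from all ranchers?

Total value 63 ≥ cost 61, so it is built.
Rancher 1: others sum to 39; max(0, 61 - 39) = 22.
Rancher 2: others sum to 61; max(0, 61 - 61) = 0.
Rancher 3: others sum to 45; max(0, 61 - 45) = 16.
Rancher 4: others sum to 50; max(0, 61 - 50) = 11.
Rancher 5: others sum to 57; max(0, 61 - 57) = 4.
Total collected = 22 + 0 + 16 + 11 + 4 = 53.

53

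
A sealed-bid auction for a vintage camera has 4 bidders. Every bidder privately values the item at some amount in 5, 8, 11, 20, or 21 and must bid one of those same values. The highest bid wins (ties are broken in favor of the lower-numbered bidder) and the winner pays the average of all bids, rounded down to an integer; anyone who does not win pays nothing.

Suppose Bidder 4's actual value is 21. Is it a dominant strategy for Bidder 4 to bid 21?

No

Consider the case where Bidder 1 bids 5, Bidder 2 bids 5 and Bidder 3 bids 5.
Truthful bid 21: wins, pays 9, utility 21 - 9 = 12.
Bid 8 instead: wins, pays 5, utility 21 - 5 = 16.
Since 16 > 12, bidding 8 is strictly better here, so truthful bidding is not dominant.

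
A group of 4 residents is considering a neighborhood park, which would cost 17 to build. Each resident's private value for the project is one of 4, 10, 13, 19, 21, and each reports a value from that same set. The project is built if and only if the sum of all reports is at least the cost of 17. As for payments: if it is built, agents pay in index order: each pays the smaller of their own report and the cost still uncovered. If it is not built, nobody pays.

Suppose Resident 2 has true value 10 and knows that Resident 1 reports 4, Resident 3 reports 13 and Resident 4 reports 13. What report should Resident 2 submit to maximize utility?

4

Report 4: project built, pays 4, utility 10 - 4 = 6.
Report 10: project built, pays 10, utility 10 - 10 = 0.
Report 13: project built, pays 13, utility 10 - 13 = -3.
Report 19: project built, pays 13, utility 10 - 13 = -3.
Report 21: project built, pays 13, utility 10 - 13 = -3.
The best choice is 4 with utility 6.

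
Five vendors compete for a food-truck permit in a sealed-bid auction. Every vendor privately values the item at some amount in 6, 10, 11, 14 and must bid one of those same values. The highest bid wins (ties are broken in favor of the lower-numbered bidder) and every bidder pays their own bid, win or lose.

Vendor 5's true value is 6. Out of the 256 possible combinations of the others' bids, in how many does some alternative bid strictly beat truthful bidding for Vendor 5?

16

Others bid (6, 6, 6, 6): truth gives -6; bid 10 gives -4 > -6. Violating.
Others bid (6, 6, 6, 10): truth gives -6; bid 11 gives -5 > -6. Violating.
Others bid (6, 6, 10, 6): truth gives -6; bid 11 gives -5 > -6. Violating.
Others bid (6, 6, 10, 10): truth gives -6; bid 11 gives -5 > -6. Violating.
Others bid (6, 6, 6, 11): truth gives -6; no alternative beats it.
Others bid (6, 6, 6, 14): truth gives -6; no alternative beats it.
(Checking all 256 profiles: 16 have a profitable deviation, 240 do not.)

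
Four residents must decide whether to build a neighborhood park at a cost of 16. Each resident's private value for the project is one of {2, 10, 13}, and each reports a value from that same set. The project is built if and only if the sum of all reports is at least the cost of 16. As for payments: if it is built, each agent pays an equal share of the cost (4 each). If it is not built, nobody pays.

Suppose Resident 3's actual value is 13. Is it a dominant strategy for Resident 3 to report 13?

Check each profile of the others' reports and compare truth against every alternative report.
Others report (2, 2, 2): truth gives 9, best alternative gives 9.
Others report (2, 2, 10): truth gives 9, best alternative gives 9.
Others report (2, 2, 13): truth gives 9, best alternative gives 9.
Others report (2, 10, 2): truth gives 9, best alternative gives 9.
Others report (2, 10, 10): truth gives 9, best alternative gives 9.
Others report (2, 10, 13): truth gives 9, best alternative gives 9.
(Remaining 21 profiles checked similarly; truth is weakly best in each.)
In every case the truthful report is at least as good as any alternative, so it is a dominant strategy.

Yes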